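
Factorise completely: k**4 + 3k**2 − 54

(k**2 + 9)(k**2 − 6)

Substitute u = k**2 to get a quadratic in u, then factor.
k**2 + 9 is irreducible over ℤ (sum of squares).
k**2 − 6 is irreducible over ℤ (6 is not a perfect square).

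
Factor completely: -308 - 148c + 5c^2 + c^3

(c + 14)(c + 2)(c - 11)

Testing divisors of the constant over divisors of the leading coefficient, c = -2 is a root, giving the factor (c + 2) and quotient c^2 + 3c - 154.
The remaining quadratic factors as (c - 11)(c + 14).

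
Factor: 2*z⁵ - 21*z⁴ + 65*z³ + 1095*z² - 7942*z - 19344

(2*z + 13)*(z + 2)*(z - 8)*(z² - 11*z + 93)

Among the possible rational roots, z = 8 is a root, so (z - 8) is a factor; dividing leaves 2*z⁴ - 5*z³ + 25*z² + 1295*z + 2418.
Then z = -2 is a root, giving the factor (z + 2) and quotient 2*z³ - 9*z² + 43*z + 1209.
Next, z = -13/2 is a root, so (2*z + 13) is a factor; dividing leaves z² - 11*z + 93.
The quadratic z² - 11*z + 93 has discriminant -251 < 0 and is irreducible over ℤ.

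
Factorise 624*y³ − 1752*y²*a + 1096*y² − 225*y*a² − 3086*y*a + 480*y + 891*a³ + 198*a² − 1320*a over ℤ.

Group: 4*y*(156*y² − 9*y*a + 274*y − 81*a² − 18*a + 120) − 11*a*(156*y² − 9*y*a + 274*y − 81*a² − 18*a + 120); both groups contain (156*y² − 9*y*a + 274*y − 81*a² − 18*a + 120), so (4*y − 11*a) is a factor with cofactor 156*y² − 9*y*a + 274*y − 81*a² − 18*a + 120.
The cofactor groups again: 156*y² − 9*y*a + 274*y − 81*a² − 18*a + 120 = 12*y*(13*y + 9*a + 12) + (−9*a + 10)*(13*y + 9*a + 12); both groups contain (13*y + 9*a + 12), giving (12*y − 9*a + 10)*(13*y + 9*a + 12).

(4*y − 11*a)*(12*y − 9*a + 10)*(13*y + 9*a + 12)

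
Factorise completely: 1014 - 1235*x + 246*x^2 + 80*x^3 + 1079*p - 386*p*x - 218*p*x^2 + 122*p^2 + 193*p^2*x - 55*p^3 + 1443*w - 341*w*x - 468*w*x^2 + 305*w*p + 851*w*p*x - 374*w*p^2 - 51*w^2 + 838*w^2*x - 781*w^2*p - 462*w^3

-(11*w + 11*p - 10*x + 13)*(14*w + 5*p - 8*x + 13)*(3*w + p - x - 6)

Group: 11*w*(-42*w^2 - 29*w*p + 38*w*x + 45*w - 5*p^2 + 13*p*x + 17*p - 8*x^2 - 35*x + 78) + (11*p - 10*x + 13)*(-42*w^2 - 29*w*p + 38*w*x + 45*w - 5*p^2 + 13*p*x + 17*p - 8*x^2 - 35*x + 78); both groups contain (-42*w^2 - 29*w*p + 38*w*x + 45*w - 5*p^2 + 13*p*x + 17*p - 8*x^2 - 35*x + 78), so (11*w + 11*p - 10*x + 13) is a factor with cofactor -42*w^2 - 29*w*p + 38*w*x + 45*w - 5*p^2 + 13*p*x + 17*p - 8*x^2 - 35*x + 78.
The cofactor groups again: -42*w^2 - 29*w*p + 38*w*x + 45*w - 5*p^2 + 13*p*x + 17*p - 8*x^2 - 35*x + 78 = -14*w*(3*w + p - x - 6) + (-5*p + 8*x - 13)*(3*w + p - x - 6); both groups contain (3*w + p - x - 6), giving -(14*w + 5*p - 8*x + 13)*(3*w + p - x - 6).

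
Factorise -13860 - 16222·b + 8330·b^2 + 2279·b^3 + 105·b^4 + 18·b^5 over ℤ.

Trying the rational-root candidates, b = -5 is a root, giving the factor (b + 5) and quotient 18·b^4 + 15·b^3 + 2204·b^2 - 2690·b - 2772.
Next, b = 11/6 is a root, so (6·b - 11) divides it; the quotient is 3·b^3 + 8·b^2 + 382·b + 252.
Then b = -2/3 is a root, so (3·b + 2) is a factor; dividing leaves b^2 + 2·b + 126.
The quadratic b^2 + 2·b + 126 has discriminant -500 < 0 and is irreducible over ℤ.

(3·b + 2)·(6·b - 11)·(b + 5)·(b^2 + 2·b + 126)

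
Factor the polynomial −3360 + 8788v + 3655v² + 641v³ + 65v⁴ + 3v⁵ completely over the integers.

Testing divisors of the constant over divisors of the leading coefficient, v = −8 is a root, so (v + 8) divides it; the quotient is 3v⁴ + 41v³ + 313v² + 1151v − 420.
Then v = −7 is a root, so (v + 7) divides it; the quotient is 3v³ + 20v² + 173v − 60.
Next, v = 1/3 is a root, so (3v − 1) is a factor; dividing leaves v² + 7v + 60.
The quadratic v² + 7v + 60 has discriminant −191 < 0 and is irreducible over ℤ.

(3v − 1)(v + 7)(v + 8)(v² + 7v + 60)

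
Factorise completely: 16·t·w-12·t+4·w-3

(4·t+1)·(4·w-3)

Group as (16·t·w-12·t) + (4·w-3) = 4·t·(4·w-3) + (4·w-3).
Both groups share the factor (4·w-3).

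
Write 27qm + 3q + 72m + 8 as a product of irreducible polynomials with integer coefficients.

Group as (27qm + 3q) + (72m + 8) = 3q(9m + 1) + 8(9m + 1).
Both groups share the factor (9m + 1).

(3q + 8)(9m + 1)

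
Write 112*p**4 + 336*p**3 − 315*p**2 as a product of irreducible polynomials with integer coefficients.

Pull out the common factor 7*p**2, then factor the remaining trinomial.

7*p**2*(4*p + 15)*(4*p − 3)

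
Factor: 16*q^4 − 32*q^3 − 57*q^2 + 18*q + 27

Trying the rational-root candidates, q = −3/4 is a root, giving the factor (4*q + 3) and quotient 4*q^3 − 11*q^2 − 6*q + 9.
Continuing, q = 3 is a root, so (q − 3) divides it; the quotient is 4*q^2 + q − 3.
The remaining quadratic factors as (q + 1)(4*q − 3).

(4*q + 3)*(4*q − 3)*(q + 1)*(q − 3)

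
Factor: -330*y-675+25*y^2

Pull out the common factor 5, then factor the remaining trinomial.

5*(5*y+9)*(y-15)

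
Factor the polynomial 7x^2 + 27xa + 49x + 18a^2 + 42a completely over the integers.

Group: x(7x + 6a) + (3a + 7)(7x + 6a); both groups contain (7x + 6a).

(x + 3a + 7)(7x + 6a)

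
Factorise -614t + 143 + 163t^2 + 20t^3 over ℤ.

By the rational root theorem, t = -11 is a root, so (t + 11) is a factor; dividing leaves 20t^2 - 57t + 13.
The remaining quadratic factors as (4t - 1)(5t - 13).

(4t - 1)(5t - 13)(t + 11)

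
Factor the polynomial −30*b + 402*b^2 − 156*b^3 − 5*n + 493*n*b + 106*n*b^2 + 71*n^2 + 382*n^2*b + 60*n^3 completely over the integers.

Group: n*(60*n^2 + 22*n*b + 71*n − 26*b^2 + 67*b − 5) + 6*b*(60*n^2 + 22*n*b + 71*n − 26*b^2 + 67*b − 5); both groups contain (60*n^2 + 22*n*b + 71*n − 26*b^2 + 67*b − 5), so (n + 6*b) is a factor with cofactor 60*n^2 + 22*n*b + 71*n − 26*b^2 + 67*b − 5.
The cofactor groups again: 60*n^2 + 22*n*b + 71*n − 26*b^2 + 67*b − 5 = 15*n*(4*n − 2*b + 5) + (13*b − 1)*(4*n − 2*b + 5); both groups contain (4*n − 2*b + 5), giving (15*n + 13*b − 1)*(4*n − 2*b + 5).

(4*n − 2*b + 5)*(15*n + 13*b − 1)*(n + 6*b)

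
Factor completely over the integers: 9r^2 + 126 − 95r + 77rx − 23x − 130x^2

Group: r(9r − 13x − 14) + (10x − 9)(9r − 13x − 14); both groups contain (9r − 13x − 14).

(9r − 13x − 14)(r + 10x − 9)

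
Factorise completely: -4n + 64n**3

4n(4n + 1)(4n - 1)

Factor out 4n, leaving 16n**2 - 1, which is a difference of two squares.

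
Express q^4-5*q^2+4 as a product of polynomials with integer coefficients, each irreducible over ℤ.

Substitute u = q^2 to get a quadratic in u, then factor.
q^2-1 is a difference of squares.
q^2-4 is a difference of squares.

(q+1)*(q+2)*(q-1)*(q-2)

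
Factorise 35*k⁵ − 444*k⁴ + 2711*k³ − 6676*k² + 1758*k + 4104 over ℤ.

Among the possible rational roots, k = 4 is a root, so (k − 4) divides it; the quotient is 35*k⁴ − 304*k³ + 1495*k² − 696*k − 1026.
Then k = 9/7 is a root, giving the factor (7*k − 9) and quotient 5*k³ − 37*k² + 166*k + 114.
Next, k = −3/5 is a root, so (5*k + 3) divides it; the quotient is k² − 8*k + 38.
The quadratic k² − 8*k + 38 has discriminant −88 < 0 and is irreducible over ℤ.

(5*k + 3)*(7*k − 9)*(k − 4)*(k² − 8*k + 38)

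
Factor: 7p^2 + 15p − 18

Need a pair with product 7·(−18) = −126 and sum 15: that's −6 and 21.
Split the middle term: 7p^2 − 6p + 21p − 18 = p(7p − 6) + 3(7p − 6).

(7p − 6)(p + 3)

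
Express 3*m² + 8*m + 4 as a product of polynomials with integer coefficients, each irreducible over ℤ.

(3*m + 2)*(m + 2)

Need a pair with product 3·4 = 12 and sum 8: that's 6 and 2.
Split the middle term: 3*m² + 6*m + 2*m + 4 = 3*m*(m + 2) + 2*(m + 2).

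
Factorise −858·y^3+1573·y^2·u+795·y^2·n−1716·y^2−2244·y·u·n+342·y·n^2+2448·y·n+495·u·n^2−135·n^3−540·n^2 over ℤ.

Group: 11·y·(−78·y^2+143·y·u+51·y·n−156·y−165·u·n+45·n^2+180·n) − 3·n·(−78·y^2+143·y·u+51·y·n−156·y−165·u·n+45·n^2+180·n); both groups contain (−78·y^2+143·y·u+51·y·n−156·y−165·u·n+45·n^2+180·n), so (11·y−3·n) is a factor with cofactor −78·y^2+143·y·u+51·y·n−156·y−165·u·n+45·n^2+180·n.
The cofactor groups again: −78·y^2+143·y·u+51·y·n−156·y−165·u·n+45·n^2+180·n = −13·y·(6·y−11·u+3·n+12) + 15·n·(6·y−11·u+3·n+12); both groups contain (6·y−11·u+3·n+12), giving −(13·y−15·n)·(6·y−11·u+3·n+12).

−(13·y−15·n)·(11·y−3·n)·(6·y−11·u+3·n+12)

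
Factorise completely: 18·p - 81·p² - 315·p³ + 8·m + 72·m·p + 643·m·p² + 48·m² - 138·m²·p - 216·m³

-(4·m + 9·p)·(6·m - 5·p - 2)·(9·m - 7·p + 1)

Group: 9·m·(-24·m² - 34·m·p + 8·m + 45·p² + 18·p) + (-7·p + 1)·(-24·m² - 34·m·p + 8·m + 45·p² + 18·p); both groups contain (-24·m² - 34·m·p + 8·m + 45·p² + 18·p), so (9·m - 7·p + 1) is a factor with cofactor -24·m² - 34·m·p + 8·m + 45·p² + 18·p.
The cofactor groups again: -24·m² - 34·m·p + 8·m + 45·p² + 18·p = -6·m·(4·m + 9·p) + (5·p + 2)·(4·m + 9·p); both groups contain (4·m + 9·p), giving -(6·m - 5·p - 2)·(4·m + 9·p).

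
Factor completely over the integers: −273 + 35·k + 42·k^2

Pull out the common factor 7, then factor the remaining trinomial.

7·(6·k − 13)·(k + 3)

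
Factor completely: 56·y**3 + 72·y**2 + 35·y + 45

(7·y + 9)·(8·y**2 + 5)

Group as (56·y**3 + 35·y) + (72·y**2 + 45) = 7·y·(8·y**2 + 5) + 9·(8·y**2 + 5).
Both groups share the factor (8·y**2 + 5).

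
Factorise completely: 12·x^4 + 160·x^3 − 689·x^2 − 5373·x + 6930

(2·x + 11)·(6·x − 7)·(x + 15)·(x − 6)

Trying the rational-root candidates, x = 6 is a root, giving the factor (x − 6) and quotient 12·x^3 + 232·x^2 + 703·x − 1155.
Continuing, x = −11/2 is a root, so (2·x + 11) is a factor; dividing leaves 6·x^2 + 83·x − 105.
The remaining quadratic factors as (x + 15)(6·x − 7).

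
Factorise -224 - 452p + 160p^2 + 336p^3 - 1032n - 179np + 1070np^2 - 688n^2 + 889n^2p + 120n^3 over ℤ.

(15n + 8p + 4)(8n + 7p + 8)(n + 6p - 7)

Group: 15n(8n^2 + 55np - 48n + 42p^2 - p - 56) + (8p + 4)(8n^2 + 55np - 48n + 42p^2 - p - 56); both groups contain (8n^2 + 55np - 48n + 42p^2 - p - 56), so (15n + 8p + 4) is a factor with cofactor 8n^2 + 55np - 48n + 42p^2 - p - 56.
The cofactor groups again: 8n^2 + 55np - 48n + 42p^2 - p - 56 = n(8n + 7p + 8) + (6p - 7)(8n + 7p + 8); both groups contain (8n + 7p + 8), giving (n + 6p - 7)(8n + 7p + 8).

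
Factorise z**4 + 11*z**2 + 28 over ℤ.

Substitute u = z**2 to get a quadratic in u, then factor.
z**2 + 4 is irreducible over ℤ (sum of squares).
z**2 + 7 is irreducible over ℤ (always positive, so no real roots).

(z**2 + 4)*(z**2 + 7)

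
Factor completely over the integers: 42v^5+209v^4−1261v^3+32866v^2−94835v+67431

By the rational root theorem, v = −13 is a root, so (v+13) divides it; the quotient is 42v^4−337v^3+3120v^2−7694v+5187.
Next, v = 13/7 is a root, so (7v−13) is a factor; dividing leaves 6v^3−37v^2+377v−399.
Then v = 7/6 is a root, giving the factor (6v−7) and quotient v^2−5v+57.
The quadratic v^2−5v+57 has discriminant −203 < 0 and is irreducible over ℤ.

(6v−7)(7v−13)(v+13)(v^2−5v+57)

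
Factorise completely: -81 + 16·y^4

(2·y + 3)·(2·y - 3)·(4·y^2 + 9)

(2·y)⁴ − (3)⁴ = ((2·y)² − (3)²)((2·y)² + (3)²); the first factor splits again, the second (4·y^2 + 9) is irreducible.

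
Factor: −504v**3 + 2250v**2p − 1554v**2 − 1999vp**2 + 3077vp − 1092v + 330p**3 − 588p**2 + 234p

−(3v − 10p + 6)(12v − 11p + 13)(14v − 3p)

Group: 12v(−42v**2 + 149vp − 84v − 30p**2 + 18p) + (−11p + 13)(−42v**2 + 149vp − 84v − 30p**2 + 18p); both groups contain (−42v**2 + 149vp − 84v − 30p**2 + 18p), so (12v − 11p + 13) is a factor with cofactor −42v**2 + 149vp − 84v − 30p**2 + 18p.
The cofactor groups again: −42v**2 + 149vp − 84v − 30p**2 + 18p = −14v(3v − 10p + 6) + 3p(3v − 10p + 6); both groups contain (3v − 10p + 6), giving −(14v − 3p)(3v − 10p + 6).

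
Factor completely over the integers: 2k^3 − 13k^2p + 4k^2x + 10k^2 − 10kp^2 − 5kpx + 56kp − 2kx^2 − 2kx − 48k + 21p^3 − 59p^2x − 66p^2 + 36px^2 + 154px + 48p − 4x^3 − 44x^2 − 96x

(2k + 3p − 2x − 6)(k − 7p + x + 8)(k − p + 2x)

Group: k(2k^2 − 11kp + 10k − 21p^2 + 17px + 66p − 2x^2 − 22x − 48) + (−p + 2x)(2k^2 − 11kp + 10k − 21p^2 + 17px + 66p − 2x^2 − 22x − 48); both groups contain (2k^2 − 11kp + 10k − 21p^2 + 17px + 66p − 2x^2 − 22x − 48), so (k − p + 2x) is a factor with cofactor 2k^2 − 11kp + 10k − 21p^2 + 17px + 66p − 2x^2 − 22x − 48.
The cofactor groups again: 2k^2 − 11kp + 10k − 21p^2 + 17px + 66p − 2x^2 − 22x − 48 = k(2k + 3p − 2x − 6) + (−7p + x + 8)(2k + 3p − 2x − 6); both groups contain (2k + 3p − 2x − 6), giving (k − 7p + x + 8)(2k + 3p − 2x − 6).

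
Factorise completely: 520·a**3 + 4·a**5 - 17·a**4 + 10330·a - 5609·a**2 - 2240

(4·a - 1)·(a - 2)·(a - 7)·(a**2 + 5·a + 160)

Trying the rational-root candidates, a = 2 is a root, so (a - 2) is a factor; dividing leaves 4·a**4 - 9·a**3 + 502·a**2 - 4605·a + 1120.
Next, a = 1/4 is a root, so (4·a - 1) divides it; the quotient is a**3 - 2·a**2 + 125·a - 1120.
Continuing, a = 7 is a root, giving the factor (a - 7) and quotient a**2 + 5·a + 160.
The quadratic a**2 + 5·a + 160 has discriminant -615 < 0 and is irreducible over ℤ.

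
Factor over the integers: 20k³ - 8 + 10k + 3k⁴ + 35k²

Testing divisors of the constant over divisors of the leading coefficient, k = 1/3 is a root, giving the factor (3k - 1) and quotient k³ + 7k² + 14k + 8.
Continuing, k = -2 is a root, so (k + 2) divides it; the quotient is k² + 5k + 4.
The remaining quadratic factors as (k + 1)(k + 4).

(3k - 1)(k + 1)(k + 2)(k + 4)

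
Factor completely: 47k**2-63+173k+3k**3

By the rational root theorem, k = 1/3 is a root, giving the factor (3k-1) and quotient k**2+16k+63.
The remaining quadratic factors as (k+7)(k+9).

(3k-1)(k+7)(k+9)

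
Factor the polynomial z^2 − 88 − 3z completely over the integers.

Two integers with product −88 and sum −3 are −11 and 8.

(z + 8)(z − 11)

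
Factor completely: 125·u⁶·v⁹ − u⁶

u⁶·(5·v³ − 1)·(25·v⁶ + 5·v³ + 1)

Factor out u⁶ first: what remains is 125·v⁹ − 1.
Recognize a difference of cubes with the parts 5·v³ and 1.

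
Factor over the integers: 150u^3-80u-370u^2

Pull out the common factor 10u, then factor the remaining trinomial.

10u(3u-8)(5u+1)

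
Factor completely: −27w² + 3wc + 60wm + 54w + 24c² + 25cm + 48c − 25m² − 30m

Group: −3w(9w + 8c − 5m) + (3c + 5m + 6)(9w + 8c − 5m); both groups contain (9w + 8c − 5m).

−(3w − 3c − 5m − 6)(9w + 8c − 5m)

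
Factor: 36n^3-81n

9n(2n+3)(2n-3)

Pull out the common factor 9n; 4n^2-9 is a difference of squares.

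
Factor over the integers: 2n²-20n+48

Pull out the common factor 2, then factor the remaining trinomial.

2(n-4)(n-6)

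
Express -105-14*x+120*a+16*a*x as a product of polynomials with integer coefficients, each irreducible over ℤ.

(2*x+15)*(8*a-7)

Group as (16*a*x+120*a) + (-14*x-105) = 8*a*(2*x+15) - 7*(2*x+15).
Both groups share the factor (2*x+15).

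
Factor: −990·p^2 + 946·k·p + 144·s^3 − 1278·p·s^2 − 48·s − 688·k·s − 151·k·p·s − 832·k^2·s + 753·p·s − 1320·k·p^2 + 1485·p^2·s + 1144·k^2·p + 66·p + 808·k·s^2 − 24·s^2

(11·p − 8·s)·(13·k − 15·p + 2·s + 1)·(8·k − 9·s + 6)

Group: 13·k·(88·k·p − 64·k·s − 99·p·s + 66·p + 72·s^2 − 48·s) + (−15·p + 2·s + 1)·(88·k·p − 64·k·s − 99·p·s + 66·p + 72·s^2 − 48·s); both groups contain (88·k·p − 64·k·s − 99·p·s + 66·p + 72·s^2 − 48·s), so (13·k − 15·p + 2·s + 1) is a factor with cofactor 88·k·p − 64·k·s − 99·p·s + 66·p + 72·s^2 − 48·s.
The cofactor groups again: 88·k·p − 64·k·s − 99·p·s + 66·p + 72·s^2 − 48·s = 11·p·(8·k − 9·s + 6) − 8·s·(8·k − 9·s + 6); both groups contain (8·k − 9·s + 6), giving (11·p − 8·s)·(8·k − 9·s + 6).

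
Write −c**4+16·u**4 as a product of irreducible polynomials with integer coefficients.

(2·u−c)·(2·u+c)·(4·u**2+c**2)

(2·u)⁴ − (c)⁴ = ((2·u)² − (c)²)((2·u)² + (c)²); the first factor splits again, the second (4·u**2+c**2) is irreducible.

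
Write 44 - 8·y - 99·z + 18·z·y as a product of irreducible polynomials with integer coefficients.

(2·y - 11)·(9·z - 4)

Group as (18·z·y - 99·z) + (-8·y + 44) = 9·z·(2·y - 11) - 4·(2·y - 11).
Both groups share the factor (2·y - 11).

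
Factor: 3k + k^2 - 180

(k + 15)(k - 12)

Two integers with product -180 and sum 3 are 15 and -12.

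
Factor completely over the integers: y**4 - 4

(y**2 + 2)(y**2 - 2)

Substitute u = y**2 to get a quadratic in u, then factor.
y**2 + 2 is irreducible over ℤ (always positive, so no real roots).
y**2 - 2 is irreducible over ℤ (2 is not a perfect square).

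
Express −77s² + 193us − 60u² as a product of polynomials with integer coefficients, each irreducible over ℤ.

Group: −15u(4u − 11s) + 7s(4u − 11s); both groups contain (4u − 11s).

−(4u − 11s)(15u − 7s)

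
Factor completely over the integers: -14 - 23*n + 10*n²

Need a pair with product 10·(-14) = -140 and sum -23: that's 5 and -28.
Split the middle term: 10*n² + 5*n - 28*n - 14 = 5*n*(2*n + 1) - 14*(2*n + 1).

(2*n + 1)*(5*n - 14)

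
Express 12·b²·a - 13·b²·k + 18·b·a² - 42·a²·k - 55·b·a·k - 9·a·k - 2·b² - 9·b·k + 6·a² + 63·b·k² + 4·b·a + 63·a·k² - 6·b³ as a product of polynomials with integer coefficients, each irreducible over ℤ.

Group: b·(-6·b² + 18·b·a - 13·b·k - 2·b - 42·a·k + 6·a + 63·k² - 9·k) + a·(-6·b² + 18·b·a - 13·b·k - 2·b - 42·a·k + 6·a + 63·k² - 9·k); both groups contain (-6·b² + 18·b·a - 13·b·k - 2·b - 42·a·k + 6·a + 63·k² - 9·k), so (b + a) is a factor with cofactor -6·b² + 18·b·a - 13·b·k - 2·b - 42·a·k + 6·a + 63·k² - 9·k.
The cofactor groups again: -6·b² + 18·b·a - 13·b·k - 2·b - 42·a·k + 6·a + 63·k² - 9·k = -3·b·(2·b - 6·a + 9·k) + (7·k - 1)·(2·b - 6·a + 9·k); both groups contain (2·b - 6·a + 9·k), giving -(3·b - 7·k + 1)·(2·b - 6·a + 9·k).

-(2·b - 6·a + 9·k)·(3·b - 7·k + 1)·(b + a)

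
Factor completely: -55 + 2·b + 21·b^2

(3·b + 5)·(7·b - 11)

Need a pair with product 21·(-55) = -1155 and sum 2: that's -33 and 35.
Split the middle term: 21·b^2 - 33·b + 35·b - 55 = 3·b·(7·b - 11) + 5·(7·b - 11).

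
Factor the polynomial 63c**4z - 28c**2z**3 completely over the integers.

7c**2z(3c + 2z)(3c - 2z)

Every term has a factor of 7c**2z. Then 9c**2 - 4z**2 = (3c)² − (2z)².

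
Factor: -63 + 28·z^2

Pull out the common factor 7; 4·z^2 - 9 is a difference of squares.

7·(2·z + 3)·(2·z - 3)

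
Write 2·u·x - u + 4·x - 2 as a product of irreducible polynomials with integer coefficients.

(2·x - 1)·(u + 2)

Group as (2·u·x - u) + (4·x - 2) = u·(2·x - 1) + 2·(2·x - 1).
Both groups share the factor (2·x - 1).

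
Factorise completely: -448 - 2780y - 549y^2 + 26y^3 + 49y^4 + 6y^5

(6y + 1)(y + 7)(y - 4)(y^2 + 5y + 16)

Among the possible rational roots, y = -7 is a root, so (y + 7) divides it; the quotient is 6y^4 + 7y^3 - 23y^2 - 388y - 64.
Continuing, y = 4 is a root, so (y - 4) is a factor; dividing leaves 6y^3 + 31y^2 + 101y + 16.
Continuing, y = -1/6 is a root, so (6y + 1) divides it; the quotient is y^2 + 5y + 16.
The quadratic y^2 + 5y + 16 has discriminant -39 < 0 and is irreducible over ℤ.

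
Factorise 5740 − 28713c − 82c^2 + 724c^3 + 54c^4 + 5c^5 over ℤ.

(5c − 1)(c + 7)(c − 5)(c^2 + 9c + 164)

Testing divisors of the constant over divisors of the leading coefficient, c = 5 is a root, so (c − 5) divides it; the quotient is 5c^4 + 79c^3 + 1119c^2 + 5513c − 1148.
Then c = −7 is a root, so (c + 7) is a factor; dividing leaves 5c^3 + 44c^2 + 811c − 164.
Continuing, c = 1/5 is a root, giving the factor (5c − 1) and quotient c^2 + 9c + 164.
The quadratic c^2 + 9c + 164 has discriminant −575 < 0 and is irreducible over ℤ.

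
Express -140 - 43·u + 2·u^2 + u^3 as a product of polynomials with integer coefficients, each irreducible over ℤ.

(u + 4)·(u + 5)·(u - 7)

By the rational root theorem, u = -4 is a root, giving the factor (u + 4) and quotient u^2 - 2·u - 35.
The remaining quadratic factors as (u + 5)(u - 7).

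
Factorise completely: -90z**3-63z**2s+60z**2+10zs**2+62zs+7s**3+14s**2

-(3z-s-2)(10z+7s)(3z+s)

Group: 10z(-9z**2+6z+s**2+2s) + 7s(-9z**2+6z+s**2+2s); both groups contain (-9z**2+6z+s**2+2s), so (10z+7s) is a factor with cofactor -9z**2+6z+s**2+2s.
The cofactor groups again: -9z**2+6z+s**2+2s = -3z(3z-s-2) - s(3z-s-2); both groups contain (3z-s-2), giving -(3z+s)(3z-s-2).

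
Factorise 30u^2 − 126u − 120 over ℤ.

6(5u + 4)(u − 5)

Pull out the common factor 6, then factor the remaining trinomial.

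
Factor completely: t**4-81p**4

(t-3p)(t+3p)(t**2+9p**2)

Difference of squares twice: with A = t and B = 3p, A⁴ − B⁴ = (A² − B²)(A² + B²), and A² − B² factors again.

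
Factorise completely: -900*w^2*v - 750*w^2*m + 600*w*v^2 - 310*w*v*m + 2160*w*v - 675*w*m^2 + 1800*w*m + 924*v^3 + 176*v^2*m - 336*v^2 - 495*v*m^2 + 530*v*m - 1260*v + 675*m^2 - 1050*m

Group: 6*v*(-150*w^2 + 100*w*v - 135*w*m + 360*w + 154*v^2 - 99*v*m - 56*v + 135*m - 210) + 5*m*(-150*w^2 + 100*w*v - 135*w*m + 360*w + 154*v^2 - 99*v*m - 56*v + 135*m - 210); both groups contain (-150*w^2 + 100*w*v - 135*w*m + 360*w + 154*v^2 - 99*v*m - 56*v + 135*m - 210), so (6*v + 5*m) is a factor with cofactor -150*w^2 + 100*w*v - 135*w*m + 360*w + 154*v^2 - 99*v*m - 56*v + 135*m - 210.
The cofactor groups again: -150*w^2 + 100*w*v - 135*w*m + 360*w + 154*v^2 - 99*v*m - 56*v + 135*m - 210 = -15*w*(10*w - 14*v + 9*m - 14) + (-11*v + 15)*(10*w - 14*v + 9*m - 14); both groups contain (10*w - 14*v + 9*m - 14), giving -(15*w + 11*v - 15)*(10*w - 14*v + 9*m - 14).

-(15*w + 11*v - 15)*(6*v + 5*m)*(10*w - 14*v + 9*m - 14)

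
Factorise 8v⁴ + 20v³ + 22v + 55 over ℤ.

(2v + 5)(4v³ + 11)

Group as (8v⁴ + 22v) + (20v³ + 55) = 2v(4v³ + 11) + 5(4v³ + 11).
Both groups share the factor (4v³ + 11).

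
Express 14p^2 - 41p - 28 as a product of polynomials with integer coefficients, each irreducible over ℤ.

Need a pair with product 14·(-28) = -392 and sum -41: that's -49 and 8.
Split the middle term: 14p^2 - 49p + 8p - 28 = 7p(2p - 7) + 4(2p - 7).

(2p - 7)(7p + 4)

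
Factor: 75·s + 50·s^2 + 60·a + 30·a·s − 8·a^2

Group: −4·a·(2·a − 10·s − 15) − 5·s·(2·a − 10·s − 15); both groups contain (2·a − 10·s − 15).

−(2·a − 10·s − 15)·(4·a + 5·s)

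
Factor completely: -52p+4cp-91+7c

(4p+7)(c-13)

Group as (4cp+7c) + (-52p-91) = c(4p+7) - 13(4p+7).
Both groups share the factor (4p+7).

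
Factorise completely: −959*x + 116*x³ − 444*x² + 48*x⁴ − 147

(2*x + 7)*(4*x + 7)*(6*x + 1)*(x − 3)

By the rational root theorem, x = −7/2 is a root, so (2*x + 7) is a factor; dividing leaves 24*x³ − 26*x² − 131*x − 21.
Then x = −7/4 is a root, giving the factor (4*x + 7) and quotient 6*x² − 17*x − 3.
The remaining quadratic factors as (x − 3)(6*x + 1).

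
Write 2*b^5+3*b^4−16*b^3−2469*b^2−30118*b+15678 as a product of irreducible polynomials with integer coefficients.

(2*b−1)*(b+9)*(b−13)*(b^2+6*b+134)

Among the possible rational roots, b = 1/2 is a root, so (2*b−1) is a factor; dividing leaves b^4+2*b^3−7*b^2−1238*b−15678.
Continuing, b = −9 is a root, so (b+9) divides it; the quotient is b^3−7*b^2+56*b−1742.
Next, b = 13 is a root, so (b−13) divides it; the quotient is b^2+6*b+134.
The quadratic b^2+6*b+134 has discriminant −500 < 0 and is irreducible over ℤ.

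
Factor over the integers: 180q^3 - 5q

5q(6q + 1)(6q - 1)

Pull out the common factor 5q; 36q^2 - 1 is a difference of squares.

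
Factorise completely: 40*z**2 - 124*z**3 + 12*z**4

4*z**2*(3*z - 1)*(z - 10)

Pull out the common factor 4*z**2, then factor the remaining trinomial.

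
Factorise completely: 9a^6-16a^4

Factor out a^4 first: what remains is 9a^2-16.
Recognize a difference of squares with the parts 3a and 4.

a^4(3a+4)(3a-4)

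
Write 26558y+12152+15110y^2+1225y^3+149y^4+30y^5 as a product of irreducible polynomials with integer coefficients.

Testing divisors of the constant over divisors of the leading coefficient, y = −7 is a root, giving the factor (y+7) and quotient 30y^4−61y^3+1652y^2+3546y+1736.
Continuing, y = −7/6 is a root, so (6y+7) divides it; the quotient is 5y^3−16y^2+294y+248.
Then y = −4/5 is a root, so (5y+4) divides it; the quotient is y^2−4y+62.
The quadratic y^2−4y+62 has discriminant −232 < 0 and is irreducible over ℤ.

(5y+4)(6y+7)(y+7)(y^2−4y+62)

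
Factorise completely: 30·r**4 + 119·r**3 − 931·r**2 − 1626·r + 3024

Trying the rational-root candidates, r = −8/3 is a root, so (3·r + 8) divides it; the quotient is 10·r**3 + 13·r**2 − 345·r + 378.
Continuing, r = −7 is a root, giving the factor (r + 7) and quotient 10·r**2 − 57·r + 54.
The remaining quadratic factors as (5·r − 6)(2·r − 9).

(2·r − 9)·(3·r + 8)·(5·r − 6)·(r + 7)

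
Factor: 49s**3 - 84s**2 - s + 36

(7s + 4)(7s - 9)(s - 1)

Testing divisors of the constant over divisors of the leading coefficient, s = 9/7 is a root, giving the factor (7s - 9) and quotient 7s**2 - 3s - 4.
The remaining quadratic factors as (7s + 4)(s - 1).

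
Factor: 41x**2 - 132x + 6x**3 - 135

(6x + 5)(x + 9)(x - 3)

Trying the rational-root candidates, x = 3 is a root, so (x - 3) is a factor; dividing leaves 6x**2 + 59x + 45.
The remaining quadratic factors as (x + 9)(6x + 5).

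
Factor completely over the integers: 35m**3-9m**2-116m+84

Testing divisors of the constant over divisors of the leading coefficient, m = 7/5 is a root, giving the factor (5m-7) and quotient 7m**2+8m-12.
The remaining quadratic factors as (7m-6)(m+2).

(5m-7)(7m-6)(m+2)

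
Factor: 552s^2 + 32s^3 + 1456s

8s(4s + 13)(s + 14)

Pull out the common factor 8s, then factor the remaining trinomial.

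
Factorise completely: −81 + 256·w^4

(4·w + 3)·(4·w − 3)·(16·w^2 + 9)

Write as (16·w^2)² − (9)², then factor 16·w^2 − 9 once more.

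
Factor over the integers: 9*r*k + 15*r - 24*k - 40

Group as (9*r*k + 15*r) + (-24*k - 40) = 3*r*(3*k + 5) - 8*(3*k + 5).
Both groups share the factor (3*k + 5).

(3*k + 5)*(3*r - 8)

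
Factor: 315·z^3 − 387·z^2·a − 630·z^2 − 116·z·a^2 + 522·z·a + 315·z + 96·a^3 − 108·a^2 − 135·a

Group: 3·z·(105·z^2 + 11·z·a − 105·z − 24·a^2 + 45·a) + (−4·a − 3)·(105·z^2 + 11·z·a − 105·z − 24·a^2 + 45·a); both groups contain (105·z^2 + 11·z·a − 105·z − 24·a^2 + 45·a), so (3·z − 4·a − 3) is a factor with cofactor 105·z^2 + 11·z·a − 105·z − 24·a^2 + 45·a.
The cofactor groups again: 105·z^2 + 11·z·a − 105·z − 24·a^2 + 45·a = 15·z·(7·z − 3·a) + (8·a − 15)·(7·z − 3·a); both groups contain (7·z − 3·a), giving (15·z + 8·a − 15)·(7·z − 3·a).

(7·z − 3·a)·(3·z − 4·a − 3)·(15·z + 8·a − 15)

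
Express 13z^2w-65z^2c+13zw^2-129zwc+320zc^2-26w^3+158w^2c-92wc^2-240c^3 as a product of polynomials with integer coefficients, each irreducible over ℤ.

(13z-13w-12c)(z+2w-4c)(w-5c)

Group: 13z(zw-5zc+2w^2-14wc+20c^2) + (-13w-12c)(zw-5zc+2w^2-14wc+20c^2); both groups contain (zw-5zc+2w^2-14wc+20c^2), so (13z-13w-12c) is a factor with cofactor zw-5zc+2w^2-14wc+20c^2.
The cofactor groups again: zw-5zc+2w^2-14wc+20c^2 = z(w-5c) + (2w-4c)(w-5c); both groups contain (w-5c), giving (z+2w-4c)(w-5c).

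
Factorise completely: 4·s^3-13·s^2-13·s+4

(4·s-1)·(s+1)·(s-4)

Testing divisors of the constant over divisors of the leading coefficient, s = 4 is a root, so (s-4) divides it; the quotient is 4·s^2+3·s-1.
The remaining quadratic factors as (4·s-1)(s+1).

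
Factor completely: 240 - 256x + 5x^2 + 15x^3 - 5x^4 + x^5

Among the possible rational roots, x = -3 is a root, so (x + 3) divides it; the quotient is x^4 - 8x^3 + 39x^2 - 112x + 80.
Then x = 1 is a root, giving the factor (x - 1) and quotient x^3 - 7x^2 + 32x - 80.
Next, x = 4 is a root, giving the factor (x - 4) and quotient x^2 - 3x + 20.
The quadratic x^2 - 3x + 20 has discriminant -71 < 0 and is irreducible over ℤ.

(x + 3)(x - 1)(x - 4)(x^2 - 3x + 20)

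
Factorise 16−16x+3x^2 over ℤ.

Need a pair with product 3·16 = 48 and sum −16: that's −4 and −12.
Split the middle term: 3x^2−4x − 12x+16 = x(3x−4) − 4(3x−4).

(3x−4)(x−4)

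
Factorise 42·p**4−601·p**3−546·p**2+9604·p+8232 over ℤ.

By the rational root theorem, p = −6/7 is a root, so (7·p+6) divides it; the quotient is 6·p**3−91·p**2+1372.
Next, p = −7/2 is a root, so (2·p+7) divides it; the quotient is 3·p**2−56·p+196.
The remaining quadratic factors as (3·p−14)(p−14).

(2·p+7)·(3·p−14)·(7·p+6)·(p−14)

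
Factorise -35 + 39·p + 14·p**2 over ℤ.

(2·p + 7)·(7·p - 5)

Need a pair with product 14·(-35) = -490 and sum 39: that's 49 and -10.
Split the middle term: 14·p**2 + 49·p - 10·p - 35 = 7·p·(2·p + 7) - 5·(2·p + 7).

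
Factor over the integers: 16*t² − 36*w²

Pull out the common factor 4; 4*t² − 9*w² is a difference of squares.

4*(2*t + 3*w)*(2*t − 3*w)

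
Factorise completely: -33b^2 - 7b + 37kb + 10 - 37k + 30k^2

Group: 6k(5k - 3b - 2) + (11b - 5)(5k - 3b - 2); both groups contain (5k - 3b - 2).

(5k - 3b - 2)(6k + 11b - 5)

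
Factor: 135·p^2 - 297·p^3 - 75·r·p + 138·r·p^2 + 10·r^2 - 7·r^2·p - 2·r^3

-(r - 3·p)·(2·r - 9·p)·(r + 11·p - 5)

Group: 2·r·(-r^2 - 8·r·p + 5·r + 33·p^2 - 15·p) - 9·p·(-r^2 - 8·r·p + 5·r + 33·p^2 - 15·p); both groups contain (-r^2 - 8·r·p + 5·r + 33·p^2 - 15·p), so (2·r - 9·p) is a factor with cofactor -r^2 - 8·r·p + 5·r + 33·p^2 - 15·p.
The cofactor groups again: -r^2 - 8·r·p + 5·r + 33·p^2 - 15·p = -r·(r - 3·p) + (-11·p + 5)·(r - 3·p); both groups contain (r - 3·p), giving -(r + 11·p - 5)·(r - 3·p).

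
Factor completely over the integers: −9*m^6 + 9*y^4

Every term has a factor of 9; factoring it out leaves y^4 − m^6.
Recognize a difference of squares with the parts y^2 and m^3.

9*(y^2 − m^3)*(y^2 + m^3)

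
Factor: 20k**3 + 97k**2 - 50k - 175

(4k + 5)(5k - 7)(k + 5)

Testing divisors of the constant over divisors of the leading coefficient, k = 7/5 is a root, so (5k - 7) divides it; the quotient is 4k**2 + 25k + 25.
The remaining quadratic factors as (k + 5)(4k + 5).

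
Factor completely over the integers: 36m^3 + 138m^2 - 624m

6m(2m + 13)(3m - 8)

Pull out the common factor 6m, then factor the remaining trinomial.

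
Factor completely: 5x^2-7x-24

(5x+8)(x-3)

Need a pair with product 5·(-24) = -120 and sum -7: that's -15 and 8.
Split the middle term: 5x^2-15x + 8x-24 = 5x(x-3) + 8(x-3).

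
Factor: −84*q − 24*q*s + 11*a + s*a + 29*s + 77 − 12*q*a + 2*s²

Group: −12*q*(2*s + a + 7) + (s + 11)*(2*s + a + 7); both groups contain (2*s + a + 7).

−(12*q − s − 11)*(2*s + a + 7)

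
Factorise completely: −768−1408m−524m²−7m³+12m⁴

(3m+8)(4m+3)(m+4)(m−8)

Among the possible rational roots, m = −8/3 is a root, giving the factor (3m+8) and quotient 4m³−13m²−140m−96.
Next, m = 8 is a root, so (m−8) divides it; the quotient is 4m²+19m+12.
The remaining quadratic factors as (m+4)(4m+3).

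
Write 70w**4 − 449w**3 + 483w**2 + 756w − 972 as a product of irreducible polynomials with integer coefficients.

(2w − 9)(5w − 6)(7w + 9)(w − 2)

Among the possible rational roots, w = −9/7 is a root, giving the factor (7w + 9) and quotient 10w**3 − 77w**2 + 168w − 108.
Continuing, w = 6/5 is a root, giving the factor (5w − 6) and quotient 2w**2 − 13w + 18.
The remaining quadratic factors as (2w − 9)(w − 2).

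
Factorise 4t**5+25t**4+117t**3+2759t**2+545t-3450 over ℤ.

Trying the rational-root candidates, t = -5/4 is a root, giving the factor (4t+5) and quotient t**4+5t**3+23t**2+661t-690.
Next, t = -10 is a root, so (t+10) is a factor; dividing leaves t**3-5t**2+73t-69.
Then t = 1 is a root, giving the factor (t-1) and quotient t**2-4t+69.
The quadratic t**2-4t+69 has discriminant -260 < 0 and is irreducible over ℤ.

(4t+5)(t+10)(t-1)(t**2-4t+69)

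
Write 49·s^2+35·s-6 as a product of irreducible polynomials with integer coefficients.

Need a pair with product 49·(-6) = -294 and sum 35: that's 42 and -7.
Split the middle term: 49·s^2+42·s - 7·s-6 = 7·s·(7·s+6) - (7·s+6).

(7·s+6)·(7·s-1)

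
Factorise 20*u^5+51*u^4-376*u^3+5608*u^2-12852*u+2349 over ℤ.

(4*u-9)*(5*u-1)*(u+9)*(u^2-4*u+29)

By the rational root theorem, u = 9/4 is a root, giving the factor (4*u-9) and quotient 5*u^4+24*u^3-40*u^2+1312*u-261.
Next, u = -9 is a root, giving the factor (u+9) and quotient 5*u^3-21*u^2+149*u-29.
Continuing, u = 1/5 is a root, so (5*u-1) is a factor; dividing leaves u^2-4*u+29.
The quadratic u^2-4*u+29 has discriminant -100 < 0 and is irreducible over ℤ.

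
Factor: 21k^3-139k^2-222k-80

Trying the rational-root candidates, k = -2/3 is a root, giving the factor (3k+2) and quotient 7k^2-51k-40.
The remaining quadratic factors as (k-8)(7k+5).

(3k+2)(7k+5)(k-8)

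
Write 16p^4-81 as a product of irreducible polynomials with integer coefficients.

(2p+3)(2p-3)(4p^2+9)

Write as (4p^2)² − (9)², then factor 4p^2-9 once more.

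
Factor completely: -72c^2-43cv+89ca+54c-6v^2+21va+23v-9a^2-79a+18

Group: -9c(8c+3v-9a+2) + (-2v+a+9)(8c+3v-9a+2); both groups contain (8c+3v-9a+2).

-(8c+3v-9a+2)(9c+2v-a-9)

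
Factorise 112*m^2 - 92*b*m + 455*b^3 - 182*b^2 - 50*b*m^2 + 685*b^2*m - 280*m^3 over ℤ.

(13*b + 14*m)*(5*b + 5*m - 2)*(7*b - 4*m)

Group: 13*b*(35*b^2 + 15*b*m - 14*b - 20*m^2 + 8*m) + 14*m*(35*b^2 + 15*b*m - 14*b - 20*m^2 + 8*m); both groups contain (35*b^2 + 15*b*m - 14*b - 20*m^2 + 8*m), so (13*b + 14*m) is a factor with cofactor 35*b^2 + 15*b*m - 14*b - 20*m^2 + 8*m.
The cofactor groups again: 35*b^2 + 15*b*m - 14*b - 20*m^2 + 8*m = 7*b*(5*b + 5*m - 2) - 4*m*(5*b + 5*m - 2); both groups contain (5*b + 5*m - 2), giving (7*b - 4*m)*(5*b + 5*m - 2).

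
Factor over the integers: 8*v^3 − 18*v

2*v*(2*v + 3)*(2*v − 3)

Every term has a factor of 2*v. Then 4*v^2 − 9 = (2*v)² − (3)².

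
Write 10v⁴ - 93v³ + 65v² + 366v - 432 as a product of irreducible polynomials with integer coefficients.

Testing divisors of the constant over divisors of the leading coefficient, v = 3/2 is a root, giving the factor (2v - 3) and quotient 5v³ - 39v² - 26v + 144.
Next, v = 9/5 is a root, so (5v - 9) divides it; the quotient is v² - 6v - 16.
The remaining quadratic factors as (v - 8)(v + 2).

(2v - 3)(5v - 9)(v + 2)(v - 8)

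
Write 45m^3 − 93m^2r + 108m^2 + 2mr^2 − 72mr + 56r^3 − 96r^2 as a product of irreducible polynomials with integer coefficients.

(3m + 2r)(3m − 4r)(5m − 7r + 12)

Group: 3m(15m^2 − 11mr + 36m − 14r^2 + 24r) − 4r(15m^2 − 11mr + 36m − 14r^2 + 24r); both groups contain (15m^2 − 11mr + 36m − 14r^2 + 24r), so (3m − 4r) is a factor with cofactor 15m^2 − 11mr + 36m − 14r^2 + 24r.
The cofactor groups again: 15m^2 − 11mr + 36m − 14r^2 + 24r = 5m(3m + 2r) + (−7r + 12)(3m + 2r); both groups contain (3m + 2r), giving (5m − 7r + 12)(3m + 2r).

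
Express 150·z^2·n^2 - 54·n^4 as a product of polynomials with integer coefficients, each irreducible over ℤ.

6·n^2·(5·z - 3·n)·(5·z + 3·n)

Pull out the common factor 6·n^2; 25·z^2 - 9·n^2 is a difference of squares.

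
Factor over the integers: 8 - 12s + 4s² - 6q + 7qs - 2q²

Group: -2q(q - 4s + 4) + (-s + 2)(q - 4s + 4); both groups contain (q - 4s + 4).

-(2q + s - 2)(q - 4s + 4)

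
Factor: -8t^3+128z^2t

8t(4z-t)(4z+t)

Pull out the common factor 8t; 16z^2-t^2 is a difference of squares.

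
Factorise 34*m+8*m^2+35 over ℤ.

(2*m+5)*(4*m+7)

Need a pair with product 8·35 = 280 and sum 34: that's 20 and 14.
Split the middle term: 8*m^2+20*m + 14*m+35 = 4*m*(2*m+5) + 7*(2*m+5).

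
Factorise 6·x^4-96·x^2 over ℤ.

6·x^2·(x+4)·(x-4)

Pull out the common factor 6·x^2; x^2-16 is a difference of squares.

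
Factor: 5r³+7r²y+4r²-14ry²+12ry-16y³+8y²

Group: r(5r²-3ry+4r-8y²+4y) + 2y(5r²-3ry+4r-8y²+4y); both groups contain (5r²-3ry+4r-8y²+4y), so (r+2y) is a factor with cofactor 5r²-3ry+4r-8y²+4y.
The cofactor groups again: 5r²-3ry+4r-8y²+4y = 5r(r+y) + (-8y+4)(r+y); both groups contain (r+y), giving (5r-8y+4)(r+y).

(5r-8y+4)(r+2y)(r+y)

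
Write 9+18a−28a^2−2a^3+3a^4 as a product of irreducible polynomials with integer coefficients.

(3a+1)(a+3)(a−1)(a−3)

Testing divisors of the constant over divisors of the leading coefficient, a = −1/3 is a root, so (3a+1) is a factor; dividing leaves a^3−a^2−9a+9.
Next, a = 1 is a root, so (a−1) divides it; the quotient is a^2−9.
The remaining quadratic factors as (a−3)(a+3).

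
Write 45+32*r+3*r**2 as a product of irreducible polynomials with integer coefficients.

Need a pair with product 3·45 = 135 and sum 32: that's 5 and 27.
Split the middle term: 3*r**2+5*r + 27*r+45 = r*(3*r+5) + 9*(3*r+5).

(3*r+5)*(r+9)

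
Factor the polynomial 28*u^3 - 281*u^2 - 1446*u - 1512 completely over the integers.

Testing divisors of the constant over divisors of the leading coefficient, u = -9/4 is a root, giving the factor (4*u + 9) and quotient 7*u^2 - 86*u - 168.
The remaining quadratic factors as (u - 14)(7*u + 12).

(4*u + 9)*(7*u + 12)*(u - 14)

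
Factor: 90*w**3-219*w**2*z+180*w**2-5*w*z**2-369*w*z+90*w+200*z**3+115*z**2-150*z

Group: 5*w*(18*w**2-15*w*z+18*w-25*z**2-30*z) + (-8*z+5)*(18*w**2-15*w*z+18*w-25*z**2-30*z); both groups contain (18*w**2-15*w*z+18*w-25*z**2-30*z), so (5*w-8*z+5) is a factor with cofactor 18*w**2-15*w*z+18*w-25*z**2-30*z.
The cofactor groups again: 18*w**2-15*w*z+18*w-25*z**2-30*z = 3*w*(6*w+5*z+6) - 5*z*(6*w+5*z+6); both groups contain (6*w+5*z+6), giving (3*w-5*z)*(6*w+5*z+6).

(3*w-5*z)*(5*w-8*z+5)*(6*w+5*z+6)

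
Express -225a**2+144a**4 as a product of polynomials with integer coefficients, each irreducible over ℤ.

Pull out the common factor 9a**2; 16a**2-25 is a difference of squares.

9a**2(4a+5)(4a-5)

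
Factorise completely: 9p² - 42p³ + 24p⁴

Pull out the common factor 3p², then factor the remaining trinomial.

3p²(2p - 3)(4p - 1)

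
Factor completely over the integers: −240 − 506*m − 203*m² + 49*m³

(7*m + 5)*(7*m + 8)*(m − 6)

Testing divisors of the constant over divisors of the leading coefficient, m = −8/7 is a root, so (7*m + 8) is a factor; dividing leaves 7*m² − 37*m − 30.
The remaining quadratic factors as (7*m + 5)(m − 6).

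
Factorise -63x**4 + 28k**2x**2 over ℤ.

Pull out the common factor 7x**2; 4k**2 - 9x**2 is a difference of squares.

7x**2(2k + 3x)(2k - 3x)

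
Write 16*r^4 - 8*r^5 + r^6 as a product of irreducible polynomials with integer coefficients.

Every term has a factor of r^4; factoring it out leaves r^2 - 8*r + 16.
Recognize a perfect-square trinomial with the parts r and 4.

r^4*(r - 4)^2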